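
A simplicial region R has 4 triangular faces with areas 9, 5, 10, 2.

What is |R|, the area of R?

9 + 5 + 10 + 2 = 26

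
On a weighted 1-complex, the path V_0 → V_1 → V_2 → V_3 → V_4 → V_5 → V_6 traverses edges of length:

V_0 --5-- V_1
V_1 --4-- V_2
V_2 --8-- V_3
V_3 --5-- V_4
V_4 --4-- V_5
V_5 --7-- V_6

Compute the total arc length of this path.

Arc length = 5 + 4 + 8 + 5 + 4 + 7 = 33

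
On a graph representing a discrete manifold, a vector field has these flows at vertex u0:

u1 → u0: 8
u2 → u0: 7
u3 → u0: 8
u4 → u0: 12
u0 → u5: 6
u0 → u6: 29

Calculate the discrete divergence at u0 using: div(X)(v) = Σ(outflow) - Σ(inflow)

Divergence = sum of outgoing flows = (-8) + (-7) + (-8) + (-12) + 6 + 29 = 0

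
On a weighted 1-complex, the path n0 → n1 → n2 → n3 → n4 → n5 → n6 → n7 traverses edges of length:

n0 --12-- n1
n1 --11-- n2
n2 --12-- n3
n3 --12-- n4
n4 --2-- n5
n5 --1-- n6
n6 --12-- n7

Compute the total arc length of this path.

Arc length = 12 + 11 + 12 + 12 + 2 + 1 + 12 = 62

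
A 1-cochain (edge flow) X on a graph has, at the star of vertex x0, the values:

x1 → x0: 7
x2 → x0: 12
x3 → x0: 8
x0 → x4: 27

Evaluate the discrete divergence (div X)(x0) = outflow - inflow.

Divergence = sum of outgoing flows = (-7) + (-12) + (-8) + 27 = 0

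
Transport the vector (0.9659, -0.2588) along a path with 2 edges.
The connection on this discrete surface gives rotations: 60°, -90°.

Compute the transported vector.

Total rotation: 60° + (-90°) = -30°. Final vector: (0.7071, -0.7071)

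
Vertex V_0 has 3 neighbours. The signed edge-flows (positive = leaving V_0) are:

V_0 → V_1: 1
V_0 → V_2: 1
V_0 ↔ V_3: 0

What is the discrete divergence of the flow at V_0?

Divergence = sum of outgoing flows = 1 + 1 + 0 = 2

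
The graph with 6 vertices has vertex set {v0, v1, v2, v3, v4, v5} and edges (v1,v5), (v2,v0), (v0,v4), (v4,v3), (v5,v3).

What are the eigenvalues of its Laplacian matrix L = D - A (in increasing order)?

Degrees: deg(v0) = 2, deg(v1) = 1, deg(v2) = 1, deg(v3) = 2, deg(v4) = 2, deg(v5) = 2.
L = D − A with rows/columns ordered (v0, v1, v2, v3, v4, v5):
  [ 2,  0, -1,  0, -1,  0]
  [ 0,  1,  0,  0,  0, -1]
  [-1,  0,  1,  0,  0,  0]
  [ 0,  0,  0,  2, -1, -1]
  [-1,  0,  0, -1,  2,  0]
  [ 0, -1,  0, -1,  0,  2]
Characteristic polynomial: det(λI − L) = λ(λ² − 4λ + 1)(λ − 1)(λ − 2)(λ − 3).
Roots: λ = 0; (λ² − 4λ + 1) = 0 ⇒ λ = 2 ± √3 ≈ 0.2679, 3.7321; (λ − 1) = 0 ⇒ λ = 1; (λ − 2) = 0 ⇒ λ = 2; (λ − 3) = 0 ⇒ λ = 3.
(Check: the roots sum (with multiplicity) to 10, matching trace L = Σdeg = 2·5 = 10.)
Laplacian eigenvalues (increasing order): [0.0, 0.2679, 1.0, 2.0, 3.0, 3.7321]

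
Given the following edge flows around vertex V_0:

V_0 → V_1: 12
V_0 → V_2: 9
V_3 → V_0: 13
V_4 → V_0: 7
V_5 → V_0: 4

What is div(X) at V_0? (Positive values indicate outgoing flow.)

Divergence = sum of outgoing flows = 12 + 9 + (-13) + (-7) + (-4) = -3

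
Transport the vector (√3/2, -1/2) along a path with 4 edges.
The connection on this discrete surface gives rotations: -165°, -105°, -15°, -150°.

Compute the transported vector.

Total rotation: (-165°) + (-105°) + (-15°) + (-150°) = -435° ≡ -75° (mod 360°). Final vector: (-0.2588, -0.9659)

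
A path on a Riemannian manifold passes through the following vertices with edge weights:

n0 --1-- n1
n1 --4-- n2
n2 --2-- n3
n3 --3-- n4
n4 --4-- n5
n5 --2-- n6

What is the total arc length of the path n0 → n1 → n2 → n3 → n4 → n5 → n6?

Arc length = 1 + 4 + 2 + 3 + 4 + 2 = 16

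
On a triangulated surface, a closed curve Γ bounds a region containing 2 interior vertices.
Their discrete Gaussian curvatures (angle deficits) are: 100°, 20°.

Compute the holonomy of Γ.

Holonomy = total enclosed curvature = 100° + 20° = 120°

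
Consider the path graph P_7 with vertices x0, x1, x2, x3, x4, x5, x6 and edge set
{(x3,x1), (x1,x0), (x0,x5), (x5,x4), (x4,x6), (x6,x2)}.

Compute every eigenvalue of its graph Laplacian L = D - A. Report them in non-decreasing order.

The path graph P_n has Laplacian eigenvalues λ_k = 2 − 2cos(kπ/n), k = 0, 1, …, n−1. Here n = 7:
k=0: 2 − 2cos(0) = 0.0; k=1: 2 − 2cos(π/7) = 0.1981; k=2: 2 − 2cos(2π/7) = 0.753; k=3: 2 − 2cos(3π/7) = 1.555; k=4: 2 − 2cos(4π/7) = 2.445; k=5: 2 − 2cos(5π/7) = 3.247; k=6: 2 − 2cos(6π/7) = 3.8019.
Laplacian eigenvalues (increasing order): [0.0, 0.1981, 0.753, 1.555, 2.445, 3.247, 3.8019]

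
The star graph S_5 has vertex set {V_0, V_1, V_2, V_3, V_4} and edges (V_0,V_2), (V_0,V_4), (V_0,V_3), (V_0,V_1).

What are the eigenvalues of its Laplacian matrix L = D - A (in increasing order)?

The star S_5 is the complete bipartite graph K_{1,4} (one hub of degree 4, 4 leaves of degree 1). The Laplacian spectrum of K_{p,q} is 0, p (multiplicity q−1), q (multiplicity p−1), p+q. With p = 1, q = 4: 0 once, 1 with multiplicity 3, and 5 once. (Check: trace L = sum of degrees = 8 = 3·1 + 5.)
Laplacian eigenvalues (increasing order): [0.0, 1.0, 1.0, 1.0, 5.0]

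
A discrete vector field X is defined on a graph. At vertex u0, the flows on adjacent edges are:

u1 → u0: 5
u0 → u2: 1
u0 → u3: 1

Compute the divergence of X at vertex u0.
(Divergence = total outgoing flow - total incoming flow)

Divergence = sum of outgoing flows = (-5) + 1 + 1 = -3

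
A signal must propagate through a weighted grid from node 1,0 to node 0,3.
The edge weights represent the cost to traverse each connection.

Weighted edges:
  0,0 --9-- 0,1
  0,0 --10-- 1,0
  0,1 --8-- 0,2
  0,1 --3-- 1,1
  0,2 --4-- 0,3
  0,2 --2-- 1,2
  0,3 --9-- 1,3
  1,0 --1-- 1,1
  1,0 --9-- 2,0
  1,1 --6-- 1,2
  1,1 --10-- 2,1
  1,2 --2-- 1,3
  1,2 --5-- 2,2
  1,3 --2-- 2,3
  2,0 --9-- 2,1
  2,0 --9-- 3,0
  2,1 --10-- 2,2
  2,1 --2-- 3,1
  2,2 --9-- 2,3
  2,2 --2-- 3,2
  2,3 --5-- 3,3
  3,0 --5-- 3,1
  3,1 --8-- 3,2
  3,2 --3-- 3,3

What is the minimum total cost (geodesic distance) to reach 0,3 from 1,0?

Shortest path: 1,0 → 1,1 → 1,2 → 0,2 → 0,3, total weight = 13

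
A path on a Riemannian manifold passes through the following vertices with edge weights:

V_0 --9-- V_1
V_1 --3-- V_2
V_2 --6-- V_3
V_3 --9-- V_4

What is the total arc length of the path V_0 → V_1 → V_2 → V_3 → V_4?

Arc length = 9 + 3 + 6 + 9 = 27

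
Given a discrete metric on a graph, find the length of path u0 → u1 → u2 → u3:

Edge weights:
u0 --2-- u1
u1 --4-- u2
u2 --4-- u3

Arc length = 2 + 4 + 4 = 10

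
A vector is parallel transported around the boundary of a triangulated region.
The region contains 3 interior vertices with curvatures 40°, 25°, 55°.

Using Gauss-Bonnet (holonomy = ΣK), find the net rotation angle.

Holonomy = total enclosed curvature = 40° + 25° + 55° = 120°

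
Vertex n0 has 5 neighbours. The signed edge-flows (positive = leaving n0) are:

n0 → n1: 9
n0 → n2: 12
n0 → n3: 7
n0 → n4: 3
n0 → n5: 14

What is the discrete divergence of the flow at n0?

Divergence = sum of outgoing flows = 9 + 12 + 7 + 3 + 14 = 45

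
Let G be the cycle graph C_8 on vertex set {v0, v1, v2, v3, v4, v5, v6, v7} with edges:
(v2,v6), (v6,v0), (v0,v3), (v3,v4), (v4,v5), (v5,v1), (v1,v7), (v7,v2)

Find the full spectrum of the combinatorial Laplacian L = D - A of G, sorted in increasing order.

The cycle graph C_n has Laplacian eigenvalues λ_k = 2 − 2cos(2πk/n), k = 0, 1, …, n−1. Here n = 8:
k=0: 2 − 2cos(0) = 0.0; k=1: 2 − 2cos(π/4) = 0.5858; k=2: 2 − 2cos(π/2) = 2.0; k=3: 2 − 2cos(3π/4) = 3.4142; k=4: 2 − 2cos(π) = 4.0; k=5: 2 − 2cos(5π/4) = 3.4142; k=6: 2 − 2cos(3π/2) = 2.0; k=7: 2 − 2cos(7π/4) = 0.5858.
Laplacian eigenvalues (increasing order): [0.0, 0.5858, 0.5858, 2.0, 2.0, 3.4142, 3.4142, 4.0]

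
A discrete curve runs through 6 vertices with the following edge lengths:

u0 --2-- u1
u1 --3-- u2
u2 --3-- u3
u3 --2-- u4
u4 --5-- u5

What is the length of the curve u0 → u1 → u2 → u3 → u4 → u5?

Arc length = 2 + 3 + 3 + 2 + 5 = 15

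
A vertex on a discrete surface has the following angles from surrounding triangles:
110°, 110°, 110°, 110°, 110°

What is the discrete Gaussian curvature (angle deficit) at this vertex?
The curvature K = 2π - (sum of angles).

Sum of angles = 550°. K = 360° - 550° = -190°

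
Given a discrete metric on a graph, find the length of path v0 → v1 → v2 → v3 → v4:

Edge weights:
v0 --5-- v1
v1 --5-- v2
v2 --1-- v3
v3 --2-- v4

Arc length = 5 + 5 + 1 + 2 = 13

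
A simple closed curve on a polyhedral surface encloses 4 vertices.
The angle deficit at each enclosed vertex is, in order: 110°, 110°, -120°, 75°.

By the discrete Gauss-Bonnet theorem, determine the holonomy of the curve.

Holonomy = total enclosed curvature = 110° + 110° + (-120°) + 75° = 175°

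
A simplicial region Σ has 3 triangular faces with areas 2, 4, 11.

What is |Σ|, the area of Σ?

2 + 4 + 11 = 17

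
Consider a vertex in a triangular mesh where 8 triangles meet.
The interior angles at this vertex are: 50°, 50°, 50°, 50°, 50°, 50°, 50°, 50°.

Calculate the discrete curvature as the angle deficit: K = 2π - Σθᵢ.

Sum of angles = 400°. K = 360° - 400° = -40°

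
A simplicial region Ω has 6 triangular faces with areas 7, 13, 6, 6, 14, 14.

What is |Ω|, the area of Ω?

7 + 13 + 6 + 6 + 14 + 14 = 60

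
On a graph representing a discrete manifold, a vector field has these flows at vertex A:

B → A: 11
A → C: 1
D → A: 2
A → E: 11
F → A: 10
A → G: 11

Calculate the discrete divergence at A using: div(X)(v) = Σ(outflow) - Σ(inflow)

Divergence = sum of outgoing flows = (-11) + 1 + (-2) + 11 + (-10) + 11 = 0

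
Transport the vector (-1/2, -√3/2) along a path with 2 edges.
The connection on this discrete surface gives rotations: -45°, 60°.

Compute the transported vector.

Total rotation: (-45°) + 60° = 15°. Final vector: (-0.2588, -0.9659)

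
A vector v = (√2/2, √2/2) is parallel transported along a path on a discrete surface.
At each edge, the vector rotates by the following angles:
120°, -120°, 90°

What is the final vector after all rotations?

Total rotation: 120° + (-120°) + 90° = 90°. Final vector: (-0.7071, 0.7071)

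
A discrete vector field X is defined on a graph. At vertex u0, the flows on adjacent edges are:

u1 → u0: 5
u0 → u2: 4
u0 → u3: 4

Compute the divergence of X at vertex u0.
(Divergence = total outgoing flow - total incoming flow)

Divergence = sum of outgoing flows = (-5) + 4 + 4 = 3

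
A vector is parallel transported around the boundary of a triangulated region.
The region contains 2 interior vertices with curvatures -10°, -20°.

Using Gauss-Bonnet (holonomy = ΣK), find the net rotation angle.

Holonomy = total enclosed curvature = (-10°) + (-20°) = -30°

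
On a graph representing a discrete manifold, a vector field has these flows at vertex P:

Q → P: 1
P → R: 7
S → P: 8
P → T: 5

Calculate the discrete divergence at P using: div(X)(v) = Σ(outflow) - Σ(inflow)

Divergence = sum of outgoing flows = (-1) + 7 + (-8) + 5 = 3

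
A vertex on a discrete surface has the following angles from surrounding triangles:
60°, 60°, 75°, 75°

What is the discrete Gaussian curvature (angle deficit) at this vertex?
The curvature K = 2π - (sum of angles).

Sum of angles = 270°. K = 360° - 270° = 90° = π/2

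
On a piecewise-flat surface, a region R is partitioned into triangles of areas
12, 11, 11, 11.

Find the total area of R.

12 + 11 + 11 + 11 = 45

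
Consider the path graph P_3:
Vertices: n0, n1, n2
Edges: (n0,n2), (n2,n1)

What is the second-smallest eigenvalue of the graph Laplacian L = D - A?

The path graph P_n has Laplacian eigenvalues λ_k = 2 − 2cos(kπ/n), k = 0, 1, …, n−1. Here n = 3:
k=0: 2 − 2cos(0) = 0.0; k=1: 2 − 2cos(π/3) = 1.0; k=2: 2 − 2cos(2π/3) = 3.0.
Laplacian eigenvalues: [0.0, 1.0, 3.0]. Algebraic connectivity (smallest non-zero eigenvalue) = 1.0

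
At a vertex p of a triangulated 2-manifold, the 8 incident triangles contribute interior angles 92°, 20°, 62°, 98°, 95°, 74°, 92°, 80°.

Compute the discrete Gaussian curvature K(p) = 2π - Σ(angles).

Sum of angles = 613°. K = 360° - 613° = -253° = -253π/180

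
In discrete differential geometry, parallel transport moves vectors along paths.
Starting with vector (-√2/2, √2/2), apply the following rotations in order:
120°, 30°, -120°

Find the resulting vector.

Total rotation: 120° + 30° + (-120°) = 30°. Final vector: (-0.9659, 0.2588)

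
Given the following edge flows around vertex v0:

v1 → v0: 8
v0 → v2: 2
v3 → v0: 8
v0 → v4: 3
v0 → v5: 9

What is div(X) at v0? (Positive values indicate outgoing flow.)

Divergence = sum of outgoing flows = (-8) + 2 + (-8) + 3 + 9 = -2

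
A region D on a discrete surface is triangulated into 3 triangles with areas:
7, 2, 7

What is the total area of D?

7 + 2 + 7 = 16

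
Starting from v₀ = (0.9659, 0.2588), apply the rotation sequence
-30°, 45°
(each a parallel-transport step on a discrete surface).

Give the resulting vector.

Total rotation: (-30°) + 45° = 15°. Final vector: (0.8660, 0.5000)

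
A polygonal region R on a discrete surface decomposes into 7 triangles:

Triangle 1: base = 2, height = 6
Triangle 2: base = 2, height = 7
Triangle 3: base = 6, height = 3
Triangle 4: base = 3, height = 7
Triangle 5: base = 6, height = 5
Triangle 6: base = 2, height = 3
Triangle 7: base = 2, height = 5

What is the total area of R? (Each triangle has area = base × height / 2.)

(1/2)×2×6 + (1/2)×2×7 + (1/2)×6×3 + (1/2)×3×7 + (1/2)×6×5 + (1/2)×2×3 + (1/2)×2×5 = 55.5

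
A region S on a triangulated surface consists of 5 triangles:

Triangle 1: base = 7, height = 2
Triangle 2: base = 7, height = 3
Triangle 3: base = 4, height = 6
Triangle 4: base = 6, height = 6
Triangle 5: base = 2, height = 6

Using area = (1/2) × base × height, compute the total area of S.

(1/2)×7×2 + (1/2)×7×3 + (1/2)×4×6 + (1/2)×6×6 + (1/2)×2×6 = 53.5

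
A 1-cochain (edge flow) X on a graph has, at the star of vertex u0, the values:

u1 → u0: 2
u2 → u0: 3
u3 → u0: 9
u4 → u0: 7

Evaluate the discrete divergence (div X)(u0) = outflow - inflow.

Divergence = sum of outgoing flows = (-2) + (-3) + (-9) + (-7) = -21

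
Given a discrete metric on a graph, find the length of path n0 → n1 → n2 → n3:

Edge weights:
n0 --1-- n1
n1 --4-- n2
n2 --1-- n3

Arc length = 1 + 4 + 1 = 6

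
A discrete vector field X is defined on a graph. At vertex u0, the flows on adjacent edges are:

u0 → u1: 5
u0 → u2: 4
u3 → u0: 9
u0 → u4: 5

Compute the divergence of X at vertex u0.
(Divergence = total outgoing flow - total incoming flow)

Divergence = sum of outgoing flows = 5 + 4 + (-9) + 5 = 5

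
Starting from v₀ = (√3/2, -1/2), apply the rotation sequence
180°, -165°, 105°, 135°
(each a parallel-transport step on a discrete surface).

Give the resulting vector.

Total rotation: 180° + (-165°) + 105° + 135° = 255° ≡ -105° (mod 360°). Final vector: (-0.7071, -0.7071)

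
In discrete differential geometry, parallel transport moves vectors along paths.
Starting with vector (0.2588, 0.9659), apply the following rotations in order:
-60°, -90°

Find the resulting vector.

Total rotation: (-60°) + (-90°) = -150°. Final vector: (0.2588, -0.9659)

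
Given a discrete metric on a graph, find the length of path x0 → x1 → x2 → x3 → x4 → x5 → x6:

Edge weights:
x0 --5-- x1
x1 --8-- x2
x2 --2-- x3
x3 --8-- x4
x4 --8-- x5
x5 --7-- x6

Arc length = 5 + 8 + 2 + 8 + 8 + 7 = 38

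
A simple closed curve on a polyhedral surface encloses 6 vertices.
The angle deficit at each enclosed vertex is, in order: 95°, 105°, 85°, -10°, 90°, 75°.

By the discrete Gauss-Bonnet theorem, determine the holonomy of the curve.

Holonomy = total enclosed curvature = 95° + 105° + 85° + (-10°) + 90° + 75° = 440°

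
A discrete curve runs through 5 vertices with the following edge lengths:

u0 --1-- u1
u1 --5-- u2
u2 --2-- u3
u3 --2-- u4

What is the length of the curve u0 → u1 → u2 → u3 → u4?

Arc length = 1 + 5 + 2 + 2 = 10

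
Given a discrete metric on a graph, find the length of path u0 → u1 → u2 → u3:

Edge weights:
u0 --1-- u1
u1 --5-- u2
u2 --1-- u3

Arc length = 1 + 5 + 1 = 7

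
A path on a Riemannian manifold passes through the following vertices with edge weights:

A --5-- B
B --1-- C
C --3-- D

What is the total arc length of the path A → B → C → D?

Arc length = 5 + 1 + 3 = 9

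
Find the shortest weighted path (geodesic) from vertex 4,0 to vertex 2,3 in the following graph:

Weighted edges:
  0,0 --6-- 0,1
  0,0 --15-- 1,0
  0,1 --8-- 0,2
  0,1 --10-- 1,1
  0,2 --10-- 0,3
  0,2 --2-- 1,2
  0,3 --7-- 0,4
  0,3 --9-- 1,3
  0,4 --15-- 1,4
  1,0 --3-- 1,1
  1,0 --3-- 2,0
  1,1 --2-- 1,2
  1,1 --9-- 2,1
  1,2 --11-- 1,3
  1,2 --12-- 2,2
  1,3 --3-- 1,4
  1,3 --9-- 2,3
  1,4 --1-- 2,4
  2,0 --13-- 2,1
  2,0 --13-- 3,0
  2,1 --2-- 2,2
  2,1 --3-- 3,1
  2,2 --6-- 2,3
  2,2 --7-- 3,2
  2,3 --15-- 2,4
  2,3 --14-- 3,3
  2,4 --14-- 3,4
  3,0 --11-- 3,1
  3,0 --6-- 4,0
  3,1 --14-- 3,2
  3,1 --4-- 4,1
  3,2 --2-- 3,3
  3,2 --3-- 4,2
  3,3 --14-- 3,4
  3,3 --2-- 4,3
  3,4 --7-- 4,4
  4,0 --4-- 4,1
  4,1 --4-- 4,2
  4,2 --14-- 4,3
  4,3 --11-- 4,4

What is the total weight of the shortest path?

Shortest path: 4,0 → 4,1 → 3,1 → 2,1 → 2,2 → 2,3, total weight = 19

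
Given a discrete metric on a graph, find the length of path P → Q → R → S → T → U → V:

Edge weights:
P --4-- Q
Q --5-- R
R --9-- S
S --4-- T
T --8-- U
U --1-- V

Arc length = 4 + 5 + 9 + 4 + 8 + 1 = 31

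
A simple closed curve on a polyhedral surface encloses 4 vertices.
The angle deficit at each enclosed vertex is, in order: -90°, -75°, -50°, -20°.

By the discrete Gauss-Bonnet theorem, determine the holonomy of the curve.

Holonomy = total enclosed curvature = (-90°) + (-75°) + (-50°) + (-20°) = -235°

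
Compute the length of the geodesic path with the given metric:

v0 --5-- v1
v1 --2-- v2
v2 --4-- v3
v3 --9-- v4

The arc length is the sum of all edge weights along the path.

Arc length = 5 + 2 + 4 + 9 = 20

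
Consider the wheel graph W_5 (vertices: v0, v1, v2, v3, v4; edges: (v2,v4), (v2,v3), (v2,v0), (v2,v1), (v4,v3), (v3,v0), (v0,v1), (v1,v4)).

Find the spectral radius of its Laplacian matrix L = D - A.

The wheel W_5 is the join K_1 ∨ C_4 (a hub joined to every vertex of a cycle of length 4). For a join G ∨ H (G on p vertices, H on q vertices) the Laplacian spectrum is 0, p+q, the eigenvalues of L(G) other than one 0 each shifted by +q, and the eigenvalues of L(H) other than one 0 each shifted by +p. With G = K_1 (p = 1, nothing left after dropping its 0) and H = C_4 (q = 4, eigenvalues 2 − 2cos(2πk/4), k = 0, …, 3; drop k = 0), the spectrum of W_5 is 0, 5, and 1 + (2 − 2cos(2πk/4)) = 3 − 2cos(2πk/4) for k = 1, …, 3:
k=1: 3 − 2cos(π/2) = 3.0; k=2: 3 − 2cos(π) = 5.0; k=3: 3 − 2cos(3π/2) = 3.0.
Laplacian eigenvalues: [0.0, 3.0, 3.0, 5.0, 5.0]. Largest eigenvalue (spectral radius) = 5.0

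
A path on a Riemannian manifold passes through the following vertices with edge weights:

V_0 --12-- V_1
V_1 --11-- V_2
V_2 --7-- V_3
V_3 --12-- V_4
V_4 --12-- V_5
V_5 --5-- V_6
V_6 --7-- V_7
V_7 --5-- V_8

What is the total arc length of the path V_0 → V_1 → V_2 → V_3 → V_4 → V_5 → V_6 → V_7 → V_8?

Arc length = 12 + 11 + 7 + 12 + 12 + 5 + 7 + 5 = 71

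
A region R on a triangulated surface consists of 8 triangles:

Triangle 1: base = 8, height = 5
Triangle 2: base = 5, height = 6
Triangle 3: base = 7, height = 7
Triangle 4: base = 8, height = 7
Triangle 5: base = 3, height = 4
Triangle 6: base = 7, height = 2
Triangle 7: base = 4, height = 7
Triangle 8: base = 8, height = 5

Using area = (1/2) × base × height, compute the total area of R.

(1/2)×8×5 + (1/2)×5×6 + (1/2)×7×7 + (1/2)×8×7 + (1/2)×3×4 + (1/2)×7×2 + (1/2)×4×7 + (1/2)×8×5 = 134.5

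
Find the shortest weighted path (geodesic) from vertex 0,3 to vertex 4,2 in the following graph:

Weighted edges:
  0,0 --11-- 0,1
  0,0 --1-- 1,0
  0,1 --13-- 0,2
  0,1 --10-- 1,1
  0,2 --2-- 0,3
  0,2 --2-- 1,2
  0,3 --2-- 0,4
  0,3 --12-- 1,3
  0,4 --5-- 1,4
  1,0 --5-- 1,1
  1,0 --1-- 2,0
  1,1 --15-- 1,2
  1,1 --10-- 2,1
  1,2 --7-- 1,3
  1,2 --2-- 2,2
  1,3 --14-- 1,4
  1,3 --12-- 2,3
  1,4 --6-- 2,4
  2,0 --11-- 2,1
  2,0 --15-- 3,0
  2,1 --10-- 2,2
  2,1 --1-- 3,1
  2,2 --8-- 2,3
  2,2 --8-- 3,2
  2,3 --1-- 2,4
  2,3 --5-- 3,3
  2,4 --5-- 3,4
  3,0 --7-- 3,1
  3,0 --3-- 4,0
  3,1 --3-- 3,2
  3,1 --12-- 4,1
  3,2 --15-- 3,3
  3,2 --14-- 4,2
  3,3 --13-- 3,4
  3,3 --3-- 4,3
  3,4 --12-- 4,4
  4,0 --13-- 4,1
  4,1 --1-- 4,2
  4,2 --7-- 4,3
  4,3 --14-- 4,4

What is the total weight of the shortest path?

Shortest path: 0,3 → 0,2 → 1,2 → 2,2 → 3,2 → 4,2, total weight = 28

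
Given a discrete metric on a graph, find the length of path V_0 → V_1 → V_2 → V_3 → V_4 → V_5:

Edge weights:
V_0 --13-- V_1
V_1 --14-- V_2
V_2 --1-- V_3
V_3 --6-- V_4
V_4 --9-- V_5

Arc length = 13 + 14 + 1 + 6 + 9 = 43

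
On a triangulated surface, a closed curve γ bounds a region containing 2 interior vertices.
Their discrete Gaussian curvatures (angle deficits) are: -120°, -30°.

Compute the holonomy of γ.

Holonomy = total enclosed curvature = (-120°) + (-30°) = -150°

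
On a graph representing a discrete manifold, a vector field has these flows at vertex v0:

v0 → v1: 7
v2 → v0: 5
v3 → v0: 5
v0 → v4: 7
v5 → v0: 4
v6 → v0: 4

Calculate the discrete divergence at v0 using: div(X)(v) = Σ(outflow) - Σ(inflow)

Divergence = sum of outgoing flows = 7 + (-5) + (-5) + 7 + (-4) + (-4) = -4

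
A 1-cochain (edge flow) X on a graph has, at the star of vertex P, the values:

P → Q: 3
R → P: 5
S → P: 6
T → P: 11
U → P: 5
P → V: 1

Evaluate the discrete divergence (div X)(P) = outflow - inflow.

Divergence = sum of outgoing flows = 3 + (-5) + (-6) + (-11) + (-5) + 1 = -23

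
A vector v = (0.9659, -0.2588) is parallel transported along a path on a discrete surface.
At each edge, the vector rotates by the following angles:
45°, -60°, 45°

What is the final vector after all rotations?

Total rotation: 45° + (-60°) + 45° = 30°. Final vector: (0.9659, 0.2588)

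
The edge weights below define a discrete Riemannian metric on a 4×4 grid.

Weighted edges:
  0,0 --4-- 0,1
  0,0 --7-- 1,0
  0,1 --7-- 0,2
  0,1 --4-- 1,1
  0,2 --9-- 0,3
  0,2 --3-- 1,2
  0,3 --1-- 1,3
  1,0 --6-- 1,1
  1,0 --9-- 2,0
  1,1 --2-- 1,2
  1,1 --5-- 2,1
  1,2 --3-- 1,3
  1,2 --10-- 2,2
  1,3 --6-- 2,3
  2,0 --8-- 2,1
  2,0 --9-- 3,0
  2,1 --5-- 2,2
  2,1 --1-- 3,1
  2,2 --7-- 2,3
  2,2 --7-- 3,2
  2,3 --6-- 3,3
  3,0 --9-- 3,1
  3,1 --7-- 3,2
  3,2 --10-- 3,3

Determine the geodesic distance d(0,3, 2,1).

Shortest path: 0,3 → 1,3 → 1,2 → 1,1 → 2,1, total weight = 11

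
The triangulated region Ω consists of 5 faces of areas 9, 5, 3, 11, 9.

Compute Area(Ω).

9 + 5 + 3 + 11 + 9 = 37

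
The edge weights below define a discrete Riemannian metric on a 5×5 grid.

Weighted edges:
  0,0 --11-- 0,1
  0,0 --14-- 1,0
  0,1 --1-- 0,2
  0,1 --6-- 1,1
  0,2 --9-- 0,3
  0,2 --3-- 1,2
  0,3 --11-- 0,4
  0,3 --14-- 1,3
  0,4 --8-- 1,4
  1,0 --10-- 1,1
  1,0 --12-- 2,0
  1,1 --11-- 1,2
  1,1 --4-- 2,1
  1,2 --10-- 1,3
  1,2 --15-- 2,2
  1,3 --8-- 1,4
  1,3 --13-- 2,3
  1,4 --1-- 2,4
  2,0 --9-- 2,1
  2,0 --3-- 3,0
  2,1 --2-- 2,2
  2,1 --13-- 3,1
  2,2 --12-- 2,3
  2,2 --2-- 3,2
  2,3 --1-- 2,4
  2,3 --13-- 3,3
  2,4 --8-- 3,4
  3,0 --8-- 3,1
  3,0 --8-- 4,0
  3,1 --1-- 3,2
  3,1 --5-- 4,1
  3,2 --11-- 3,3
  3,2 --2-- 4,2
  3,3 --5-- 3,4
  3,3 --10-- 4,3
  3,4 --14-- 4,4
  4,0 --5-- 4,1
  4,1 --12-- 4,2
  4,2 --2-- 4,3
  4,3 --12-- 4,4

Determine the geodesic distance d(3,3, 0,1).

Shortest path: 3,3 → 3,2 → 2,2 → 2,1 → 1,1 → 0,1, total weight = 25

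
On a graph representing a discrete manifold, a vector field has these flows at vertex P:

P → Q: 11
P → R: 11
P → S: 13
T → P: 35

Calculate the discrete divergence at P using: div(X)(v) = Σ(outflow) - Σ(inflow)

Divergence = sum of outgoing flows = 11 + 11 + 13 + (-35) = 0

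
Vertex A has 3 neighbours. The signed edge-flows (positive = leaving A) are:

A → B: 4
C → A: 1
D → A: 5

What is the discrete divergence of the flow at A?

Divergence = sum of outgoing flows = 4 + (-1) + (-5) = -2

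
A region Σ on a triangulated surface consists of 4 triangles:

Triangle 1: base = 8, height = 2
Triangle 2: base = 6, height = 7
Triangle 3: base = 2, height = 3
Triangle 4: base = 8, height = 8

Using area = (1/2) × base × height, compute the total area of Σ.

(1/2)×8×2 + (1/2)×6×7 + (1/2)×2×3 + (1/2)×8×8 = 64.0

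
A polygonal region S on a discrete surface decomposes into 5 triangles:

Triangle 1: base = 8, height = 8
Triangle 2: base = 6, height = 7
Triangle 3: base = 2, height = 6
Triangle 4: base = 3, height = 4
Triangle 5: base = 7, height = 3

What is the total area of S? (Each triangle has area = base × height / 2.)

(1/2)×8×8 + (1/2)×6×7 + (1/2)×2×6 + (1/2)×3×4 + (1/2)×7×3 = 75.5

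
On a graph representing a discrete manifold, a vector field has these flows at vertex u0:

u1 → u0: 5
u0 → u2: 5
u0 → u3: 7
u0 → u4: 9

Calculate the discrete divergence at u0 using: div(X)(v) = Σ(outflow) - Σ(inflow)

Divergence = sum of outgoing flows = (-5) + 5 + 7 + 9 = 16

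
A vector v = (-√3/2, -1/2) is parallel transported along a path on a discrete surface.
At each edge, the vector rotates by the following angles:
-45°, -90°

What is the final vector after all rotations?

Total rotation: (-45°) + (-90°) = -135°. Final vector: (0.2588, 0.9659)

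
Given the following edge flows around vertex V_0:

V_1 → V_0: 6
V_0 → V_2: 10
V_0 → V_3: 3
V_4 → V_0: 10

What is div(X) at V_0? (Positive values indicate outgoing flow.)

Divergence = sum of outgoing flows = (-6) + 10 + 3 + (-10) = -3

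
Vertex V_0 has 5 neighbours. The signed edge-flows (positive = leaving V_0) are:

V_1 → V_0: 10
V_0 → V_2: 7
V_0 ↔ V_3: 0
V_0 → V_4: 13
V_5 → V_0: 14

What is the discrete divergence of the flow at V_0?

Divergence = sum of outgoing flows = (-10) + 7 + 0 + 13 + (-14) = -4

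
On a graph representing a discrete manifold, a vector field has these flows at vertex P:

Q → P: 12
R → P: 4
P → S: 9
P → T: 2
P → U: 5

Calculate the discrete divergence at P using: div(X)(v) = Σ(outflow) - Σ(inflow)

Divergence = sum of outgoing flows = (-12) + (-4) + 9 + 2 + 5 = 0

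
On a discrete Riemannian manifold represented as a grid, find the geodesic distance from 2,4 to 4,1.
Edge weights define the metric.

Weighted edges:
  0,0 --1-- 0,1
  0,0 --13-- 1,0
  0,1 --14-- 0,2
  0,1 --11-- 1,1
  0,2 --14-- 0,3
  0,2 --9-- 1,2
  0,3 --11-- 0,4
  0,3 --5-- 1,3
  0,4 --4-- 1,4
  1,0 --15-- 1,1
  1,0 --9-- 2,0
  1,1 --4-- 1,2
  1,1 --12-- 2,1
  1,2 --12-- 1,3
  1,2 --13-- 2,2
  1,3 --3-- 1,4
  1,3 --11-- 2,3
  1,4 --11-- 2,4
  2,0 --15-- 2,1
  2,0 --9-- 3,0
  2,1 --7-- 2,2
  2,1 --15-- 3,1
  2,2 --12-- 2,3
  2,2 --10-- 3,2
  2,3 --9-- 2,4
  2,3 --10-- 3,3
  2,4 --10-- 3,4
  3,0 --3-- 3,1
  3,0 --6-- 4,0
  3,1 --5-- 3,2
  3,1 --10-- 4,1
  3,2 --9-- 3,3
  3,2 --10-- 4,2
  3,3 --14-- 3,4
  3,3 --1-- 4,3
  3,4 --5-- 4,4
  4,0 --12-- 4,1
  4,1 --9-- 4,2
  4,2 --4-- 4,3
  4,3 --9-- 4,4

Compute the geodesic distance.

Shortest path: 2,4 → 2,3 → 3,3 → 4,3 → 4,2 → 4,1, total weight = 33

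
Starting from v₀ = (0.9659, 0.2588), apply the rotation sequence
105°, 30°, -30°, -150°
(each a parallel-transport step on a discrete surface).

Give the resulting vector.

Total rotation: 105° + 30° + (-30°) + (-150°) = -45°. Final vector: (0.8660, -0.5000)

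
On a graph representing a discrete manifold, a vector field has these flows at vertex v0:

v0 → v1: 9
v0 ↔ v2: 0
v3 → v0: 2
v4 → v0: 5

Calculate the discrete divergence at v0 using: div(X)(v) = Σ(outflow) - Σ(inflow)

Divergence = sum of outgoing flows = 9 + 0 + (-2) + (-5) = 2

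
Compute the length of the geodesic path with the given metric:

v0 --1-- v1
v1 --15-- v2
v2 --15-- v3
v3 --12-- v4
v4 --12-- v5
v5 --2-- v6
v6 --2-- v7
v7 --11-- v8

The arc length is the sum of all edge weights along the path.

Arc length = 1 + 15 + 15 + 12 + 12 + 2 + 2 + 11 = 70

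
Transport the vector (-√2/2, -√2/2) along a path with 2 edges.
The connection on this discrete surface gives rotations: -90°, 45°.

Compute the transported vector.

Total rotation: (-90°) + 45° = -45°. Final vector: (-1, 0)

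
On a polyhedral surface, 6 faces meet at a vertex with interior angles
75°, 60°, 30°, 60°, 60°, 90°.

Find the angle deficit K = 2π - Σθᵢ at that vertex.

Sum of angles = 375°. K = 360° - 375° = -15° = -π/12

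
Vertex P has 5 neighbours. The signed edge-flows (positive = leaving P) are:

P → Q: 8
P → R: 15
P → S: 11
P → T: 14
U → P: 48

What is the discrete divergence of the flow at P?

Divergence = sum of outgoing flows = 8 + 15 + 11 + 14 + (-48) = 0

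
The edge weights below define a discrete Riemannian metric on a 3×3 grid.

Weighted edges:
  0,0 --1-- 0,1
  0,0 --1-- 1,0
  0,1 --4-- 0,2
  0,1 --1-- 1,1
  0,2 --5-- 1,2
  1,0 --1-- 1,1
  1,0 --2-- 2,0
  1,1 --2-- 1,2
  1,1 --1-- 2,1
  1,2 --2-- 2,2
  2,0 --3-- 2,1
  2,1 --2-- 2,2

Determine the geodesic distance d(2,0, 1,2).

Shortest path: 2,0 → 1,0 → 1,1 → 1,2, total weight = 5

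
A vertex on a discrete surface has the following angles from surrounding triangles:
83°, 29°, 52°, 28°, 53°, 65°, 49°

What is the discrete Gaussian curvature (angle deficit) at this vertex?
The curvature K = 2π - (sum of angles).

Sum of angles = 359°. K = 360° - 359° = 1° = π/180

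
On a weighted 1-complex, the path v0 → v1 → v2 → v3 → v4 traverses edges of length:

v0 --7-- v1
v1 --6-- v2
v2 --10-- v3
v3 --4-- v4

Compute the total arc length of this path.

Arc length = 7 + 6 + 10 + 4 = 27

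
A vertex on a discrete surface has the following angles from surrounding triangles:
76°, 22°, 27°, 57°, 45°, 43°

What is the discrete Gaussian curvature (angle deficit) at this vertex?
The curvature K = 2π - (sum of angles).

Sum of angles = 270°. K = 360° - 270° = 90° = π/2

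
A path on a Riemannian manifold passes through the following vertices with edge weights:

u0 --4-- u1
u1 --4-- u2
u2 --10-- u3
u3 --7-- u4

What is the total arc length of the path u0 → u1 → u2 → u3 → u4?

Arc length = 4 + 4 + 10 + 7 = 25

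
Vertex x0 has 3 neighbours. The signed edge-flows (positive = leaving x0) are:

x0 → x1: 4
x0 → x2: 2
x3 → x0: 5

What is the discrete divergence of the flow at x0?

Divergence = sum of outgoing flows = 4 + 2 + (-5) = 1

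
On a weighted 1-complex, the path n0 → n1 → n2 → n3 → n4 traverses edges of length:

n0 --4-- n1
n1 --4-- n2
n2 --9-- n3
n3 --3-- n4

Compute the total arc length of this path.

Arc length = 4 + 4 + 9 + 3 = 20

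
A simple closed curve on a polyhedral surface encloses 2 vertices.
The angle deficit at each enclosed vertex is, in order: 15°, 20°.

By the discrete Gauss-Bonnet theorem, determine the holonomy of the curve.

Holonomy = total enclosed curvature = 15° + 20° = 35°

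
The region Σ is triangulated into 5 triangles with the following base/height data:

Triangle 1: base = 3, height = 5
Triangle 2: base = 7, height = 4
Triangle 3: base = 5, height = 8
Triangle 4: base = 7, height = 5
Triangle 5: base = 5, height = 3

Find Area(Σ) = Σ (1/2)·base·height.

(1/2)×3×5 + (1/2)×7×4 + (1/2)×5×8 + (1/2)×7×5 + (1/2)×5×3 = 66.5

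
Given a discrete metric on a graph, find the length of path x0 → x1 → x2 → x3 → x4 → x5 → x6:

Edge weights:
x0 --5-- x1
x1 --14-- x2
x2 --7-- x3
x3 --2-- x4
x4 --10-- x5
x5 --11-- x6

Arc length = 5 + 14 + 7 + 2 + 10 + 11 = 49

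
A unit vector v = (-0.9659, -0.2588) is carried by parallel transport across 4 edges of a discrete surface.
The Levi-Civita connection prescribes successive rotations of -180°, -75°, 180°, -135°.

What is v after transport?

Total rotation: (-180°) + (-75°) + 180° + (-135°) = -210° ≡ 150° (mod 360°). Final vector: (0.9659, -0.2588)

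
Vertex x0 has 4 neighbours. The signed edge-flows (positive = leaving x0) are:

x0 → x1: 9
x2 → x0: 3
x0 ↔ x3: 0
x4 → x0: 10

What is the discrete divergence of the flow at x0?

Divergence = sum of outgoing flows = 9 + (-3) + 0 + (-10) = -4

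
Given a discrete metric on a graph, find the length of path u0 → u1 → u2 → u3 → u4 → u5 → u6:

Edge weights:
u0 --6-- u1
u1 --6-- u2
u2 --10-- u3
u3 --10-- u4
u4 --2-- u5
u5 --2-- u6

Arc length = 6 + 6 + 10 + 10 + 2 + 2 = 36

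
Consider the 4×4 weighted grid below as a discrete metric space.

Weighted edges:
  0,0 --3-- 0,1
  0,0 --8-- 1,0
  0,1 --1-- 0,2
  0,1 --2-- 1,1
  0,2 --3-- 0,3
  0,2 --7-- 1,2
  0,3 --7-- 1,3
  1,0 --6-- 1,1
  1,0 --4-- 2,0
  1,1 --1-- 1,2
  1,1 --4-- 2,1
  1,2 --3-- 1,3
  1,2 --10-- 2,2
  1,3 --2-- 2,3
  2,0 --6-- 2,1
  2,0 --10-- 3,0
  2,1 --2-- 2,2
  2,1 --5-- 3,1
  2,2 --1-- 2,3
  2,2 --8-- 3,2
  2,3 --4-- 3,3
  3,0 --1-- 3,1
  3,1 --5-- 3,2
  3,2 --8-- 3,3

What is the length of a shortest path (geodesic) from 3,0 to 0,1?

Shortest path: 3,0 → 3,1 → 2,1 → 1,1 → 0,1, total weight = 12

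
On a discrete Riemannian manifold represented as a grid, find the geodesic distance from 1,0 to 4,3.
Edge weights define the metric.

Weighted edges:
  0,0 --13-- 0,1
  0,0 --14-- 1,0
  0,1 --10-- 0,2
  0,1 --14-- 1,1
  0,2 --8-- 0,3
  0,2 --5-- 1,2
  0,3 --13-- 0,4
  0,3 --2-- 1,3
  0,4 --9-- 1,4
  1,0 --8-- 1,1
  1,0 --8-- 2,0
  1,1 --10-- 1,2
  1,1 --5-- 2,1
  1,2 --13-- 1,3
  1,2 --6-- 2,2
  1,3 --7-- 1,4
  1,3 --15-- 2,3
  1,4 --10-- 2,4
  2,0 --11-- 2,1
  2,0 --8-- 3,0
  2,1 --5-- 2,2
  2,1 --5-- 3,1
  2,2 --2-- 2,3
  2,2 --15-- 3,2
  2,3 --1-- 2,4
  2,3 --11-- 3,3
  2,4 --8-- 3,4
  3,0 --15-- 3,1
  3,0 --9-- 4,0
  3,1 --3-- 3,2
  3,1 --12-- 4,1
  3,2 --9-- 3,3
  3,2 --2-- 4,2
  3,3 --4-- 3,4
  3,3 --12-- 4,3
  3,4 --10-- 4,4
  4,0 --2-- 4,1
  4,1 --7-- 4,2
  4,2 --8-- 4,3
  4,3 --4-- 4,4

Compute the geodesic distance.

Shortest path: 1,0 → 1,1 → 2,1 → 3,1 → 3,2 → 4,2 → 4,3, total weight = 31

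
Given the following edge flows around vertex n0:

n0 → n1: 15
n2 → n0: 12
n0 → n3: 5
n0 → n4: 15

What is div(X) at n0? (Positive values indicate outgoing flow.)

Divergence = sum of outgoing flows = 15 + (-12) + 5 + 15 = 23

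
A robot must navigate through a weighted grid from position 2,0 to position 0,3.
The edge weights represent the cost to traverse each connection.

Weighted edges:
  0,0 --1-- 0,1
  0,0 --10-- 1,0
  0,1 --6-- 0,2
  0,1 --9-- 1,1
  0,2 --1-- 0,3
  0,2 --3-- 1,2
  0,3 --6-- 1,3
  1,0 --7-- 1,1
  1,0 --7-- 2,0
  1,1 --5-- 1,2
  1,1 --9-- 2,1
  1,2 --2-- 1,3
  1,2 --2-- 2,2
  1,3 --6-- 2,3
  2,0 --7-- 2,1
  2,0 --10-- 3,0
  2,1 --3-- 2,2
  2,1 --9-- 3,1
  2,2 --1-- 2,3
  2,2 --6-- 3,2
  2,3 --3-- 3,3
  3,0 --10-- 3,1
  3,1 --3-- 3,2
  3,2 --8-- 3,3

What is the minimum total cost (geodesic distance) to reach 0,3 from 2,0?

Shortest path: 2,0 → 2,1 → 2,2 → 1,2 → 0,2 → 0,3, total weight = 16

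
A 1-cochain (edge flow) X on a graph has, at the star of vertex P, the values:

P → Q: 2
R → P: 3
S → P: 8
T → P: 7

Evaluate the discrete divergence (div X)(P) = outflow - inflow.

Divergence = sum of outgoing flows = 2 + (-3) + (-8) + (-7) = -16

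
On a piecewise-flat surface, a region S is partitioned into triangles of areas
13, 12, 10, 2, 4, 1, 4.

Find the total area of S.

13 + 12 + 10 + 2 + 4 + 1 + 4 = 46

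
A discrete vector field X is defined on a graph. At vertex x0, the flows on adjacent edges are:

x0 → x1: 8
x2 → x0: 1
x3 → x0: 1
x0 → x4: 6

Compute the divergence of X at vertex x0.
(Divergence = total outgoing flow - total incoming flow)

Divergence = sum of outgoing flows = 8 + (-1) + (-1) + 6 = 12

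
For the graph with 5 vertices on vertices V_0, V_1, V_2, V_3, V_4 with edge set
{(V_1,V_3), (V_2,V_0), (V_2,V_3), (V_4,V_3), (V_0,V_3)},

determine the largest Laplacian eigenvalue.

Degrees: deg(V_0) = 2, deg(V_1) = 1, deg(V_2) = 2, deg(V_3) = 4, deg(V_4) = 1.
L = D − A with rows/columns ordered (V_0, V_1, V_2, V_3, V_4):
  [ 2,  0, -1, -1,  0]
  [ 0,  1,  0, -1,  0]
  [-1,  0,  2, -1,  0]
  [-1, -1, -1,  4, -1]
  [ 0,  0,  0, -1,  1]
Characteristic polynomial: det(λI − L) = λ(λ − 1)²(λ − 3)(λ − 5).
Roots: λ = 0; (λ − 1) = 0 ⇒ λ = 1 (multiplicity 2); (λ − 3) = 0 ⇒ λ = 3; (λ − 5) = 0 ⇒ λ = 5.
(Check: the roots sum (with multiplicity) to 10, matching trace L = Σdeg = 2·5 = 10.)
Laplacian eigenvalues: [0.0, 1.0, 1.0, 3.0, 5.0]. Largest eigenvalue (spectral radius) = 5.0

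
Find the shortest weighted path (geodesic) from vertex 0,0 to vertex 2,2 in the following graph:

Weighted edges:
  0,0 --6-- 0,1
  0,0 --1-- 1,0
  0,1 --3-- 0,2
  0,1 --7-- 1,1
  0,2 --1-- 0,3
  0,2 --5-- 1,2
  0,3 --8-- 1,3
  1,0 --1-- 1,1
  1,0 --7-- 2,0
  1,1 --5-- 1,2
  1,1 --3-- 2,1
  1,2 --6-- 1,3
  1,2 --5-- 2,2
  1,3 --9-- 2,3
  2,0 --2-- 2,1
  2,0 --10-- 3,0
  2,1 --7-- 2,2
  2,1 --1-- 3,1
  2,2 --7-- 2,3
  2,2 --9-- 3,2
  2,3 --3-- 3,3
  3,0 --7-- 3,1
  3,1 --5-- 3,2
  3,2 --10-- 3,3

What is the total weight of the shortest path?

Shortest path: 0,0 → 1,0 → 1,1 → 2,1 → 2,2, total weight = 12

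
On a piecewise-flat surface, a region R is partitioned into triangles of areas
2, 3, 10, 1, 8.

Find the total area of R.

2 + 3 + 10 + 1 + 8 = 24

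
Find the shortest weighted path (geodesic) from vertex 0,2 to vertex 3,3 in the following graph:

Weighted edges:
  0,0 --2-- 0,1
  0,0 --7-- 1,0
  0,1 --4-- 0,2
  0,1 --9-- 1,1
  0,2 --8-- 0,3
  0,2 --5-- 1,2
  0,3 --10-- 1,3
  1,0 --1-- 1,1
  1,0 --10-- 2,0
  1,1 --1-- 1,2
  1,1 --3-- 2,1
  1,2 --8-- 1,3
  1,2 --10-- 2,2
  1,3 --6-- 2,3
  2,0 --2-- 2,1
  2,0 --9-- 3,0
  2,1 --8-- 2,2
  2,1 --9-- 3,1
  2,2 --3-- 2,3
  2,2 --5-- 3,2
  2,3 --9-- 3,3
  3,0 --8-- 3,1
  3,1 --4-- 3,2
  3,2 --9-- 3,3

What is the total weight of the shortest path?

Shortest path: 0,2 → 1,2 → 2,2 → 2,3 → 3,3, total weight = 27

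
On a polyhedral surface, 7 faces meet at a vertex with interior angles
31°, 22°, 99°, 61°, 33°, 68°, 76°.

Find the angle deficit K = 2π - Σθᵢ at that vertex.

Sum of angles = 390°. K = 360° - 390° = -30° = -π/6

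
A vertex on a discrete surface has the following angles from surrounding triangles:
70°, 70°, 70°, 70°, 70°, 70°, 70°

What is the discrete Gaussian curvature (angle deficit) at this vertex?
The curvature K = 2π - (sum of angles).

Sum of angles = 490°. K = 360° - 490° = -130° = -13π/18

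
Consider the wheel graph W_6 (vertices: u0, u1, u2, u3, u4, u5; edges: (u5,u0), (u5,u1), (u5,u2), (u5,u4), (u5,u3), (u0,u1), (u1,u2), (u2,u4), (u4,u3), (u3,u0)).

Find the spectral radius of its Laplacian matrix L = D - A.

The wheel W_6 is the join K_1 ∨ C_5 (a hub joined to every vertex of a cycle of length 5). For a join G ∨ H (G on p vertices, H on q vertices) the Laplacian spectrum is 0, p+q, the eigenvalues of L(G) other than one 0 each shifted by +q, and the eigenvalues of L(H) other than one 0 each shifted by +p. With G = K_1 (p = 1, nothing left after dropping its 0) and H = C_5 (q = 5, eigenvalues 2 − 2cos(2πk/5), k = 0, …, 4; drop k = 0), the spectrum of W_6 is 0, 6, and 1 + (2 − 2cos(2πk/5)) = 3 − 2cos(2πk/5) for k = 1, …, 4:
k=1: 3 − 2cos(2π/5) = 2.382; k=2: 3 − 2cos(4π/5) = 4.618; k=3: 3 − 2cos(6π/5) = 4.618; k=4: 3 − 2cos(8π/5) = 2.382.
Laplacian eigenvalues: [0.0, 2.382, 2.382, 4.618, 4.618, 6.0]. Largest eigenvalue (spectral radius) = 6.0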